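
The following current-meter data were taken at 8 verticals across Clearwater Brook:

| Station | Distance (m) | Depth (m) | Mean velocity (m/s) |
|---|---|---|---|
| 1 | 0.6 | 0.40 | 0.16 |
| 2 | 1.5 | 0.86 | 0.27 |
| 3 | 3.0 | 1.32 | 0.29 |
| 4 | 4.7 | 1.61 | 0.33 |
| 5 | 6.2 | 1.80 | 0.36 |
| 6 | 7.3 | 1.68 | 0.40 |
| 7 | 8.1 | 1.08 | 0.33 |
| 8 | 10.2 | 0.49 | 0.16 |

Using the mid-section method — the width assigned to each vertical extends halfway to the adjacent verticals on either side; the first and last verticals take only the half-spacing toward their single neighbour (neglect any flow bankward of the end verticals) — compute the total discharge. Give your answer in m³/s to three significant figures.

w_1 = (1.5 − 0.6)/2 = 0.45 m; q_1 = 0.16 × 0.40 × 0.45 = 0.02880 m³/s
w_2 = (3.0 − 0.6)/2 = 1.2 m; q_2 = 0.27 × 0.86 × 1.2 = 0.2786 m³/s
w_3 = (4.7 − 1.5)/2 = 1.6 m; q_3 = 0.29 × 1.32 × 1.6 = 0.6125 m³/s
w_4 = (6.2 − 3.0)/2 = 1.6 m; q_4 = 0.33 × 1.61 × 1.6 = 0.8501 m³/s
w_5 = (7.3 − 4.7)/2 = 1.3 m; q_5 = 0.36 × 1.80 × 1.3 = 0.8424 m³/s
w_6 = (8.1 − 6.2)/2 = 0.95 m; q_6 = 0.40 × 1.68 × 0.95 = 0.6384 m³/s
w_7 = (10.2 − 7.3)/2 = 1.45 m; q_7 = 0.33 × 1.08 × 1.45 = 0.5168 m³/s
w_8 = (10.2 − 8.1)/2 = 1.05 m; q_8 = 0.16 × 0.49 × 1.05 = 0.08232 m³/s
Q = Σ qᵢ = 3.850 m³/s

3.85 m³/s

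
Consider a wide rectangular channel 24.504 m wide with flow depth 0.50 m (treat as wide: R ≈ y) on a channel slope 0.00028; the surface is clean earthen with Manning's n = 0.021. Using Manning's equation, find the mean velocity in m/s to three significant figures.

A = b·y = 24.504 × 0.50 = 12.25 m²
Wide channel: R ≈ y = 0.50 m
Q = (1/n)·A·R^(2/3)·S^(1/2) = (1/0.021) × 12.25 × 0.5000^(2/3) × 0.00028^(1/2) = 6.150 m³/s
V = Q/A = 6.150/12.25 = 0.5020 m/s

0.502 m/s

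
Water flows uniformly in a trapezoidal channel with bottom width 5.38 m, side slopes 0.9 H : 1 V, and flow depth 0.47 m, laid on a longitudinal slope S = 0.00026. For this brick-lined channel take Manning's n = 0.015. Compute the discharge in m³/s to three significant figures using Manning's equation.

1.62 m³/s

A = (b + z·y)·y = (5.38 + 0.9×0.47)×0.47 = 2.727 m²
P = b + 2y√(1+z²) = 5.38 + 2×0.47×√(1+0.9²) = 6.645 m
R = A/P = 2.727/6.645 = 0.4105 m
Q = (1/n)·A·R^(2/3)·S^(1/2) = (1/0.015) × 2.727 × 0.4105^(2/3) × 0.00026^(1/2) = 1.619 m³/s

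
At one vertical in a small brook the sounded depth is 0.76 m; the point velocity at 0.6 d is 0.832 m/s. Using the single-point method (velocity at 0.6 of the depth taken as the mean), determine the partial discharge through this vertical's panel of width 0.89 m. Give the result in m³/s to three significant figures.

0.563 m³/s

v̄ = v₀.₆ = 0.832 m/s
q = v̄ × d × w = 0.8320 × 0.76 × 0.89 = 0.5628 m³/s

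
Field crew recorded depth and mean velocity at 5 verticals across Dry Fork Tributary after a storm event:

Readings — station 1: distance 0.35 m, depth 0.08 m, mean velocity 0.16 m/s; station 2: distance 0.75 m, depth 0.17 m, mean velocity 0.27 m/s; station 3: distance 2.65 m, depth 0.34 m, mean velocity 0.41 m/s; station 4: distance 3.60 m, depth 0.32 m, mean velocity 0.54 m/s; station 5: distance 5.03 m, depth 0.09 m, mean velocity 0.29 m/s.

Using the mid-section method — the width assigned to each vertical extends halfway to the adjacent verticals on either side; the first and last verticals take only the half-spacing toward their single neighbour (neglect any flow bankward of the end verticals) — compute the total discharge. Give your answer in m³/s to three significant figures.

0.478 m³/s

w_1 = (0.75 − 0.35)/2 = 0.2 m; q_1 = 0.16 × 0.08 × 0.2 = 0.002560 m³/s
w_2 = (2.65 − 0.35)/2 = 1.15 m; q_2 = 0.27 × 0.17 × 1.15 = 0.05279 m³/s
w_3 = (3.60 − 0.75)/2 = 1.425 m; q_3 = 0.41 × 0.34 × 1.425 = 0.1986 m³/s
w_4 = (5.03 − 2.65)/2 = 1.19 m; q_4 = 0.54 × 0.32 × 1.19 = 0.2056 m³/s
w_5 = (5.03 − 3.60)/2 = 0.715 m; q_5 = 0.29 × 0.09 × 0.715 = 0.01866 m³/s
Q = Σ qᵢ = 0.4783 m³/s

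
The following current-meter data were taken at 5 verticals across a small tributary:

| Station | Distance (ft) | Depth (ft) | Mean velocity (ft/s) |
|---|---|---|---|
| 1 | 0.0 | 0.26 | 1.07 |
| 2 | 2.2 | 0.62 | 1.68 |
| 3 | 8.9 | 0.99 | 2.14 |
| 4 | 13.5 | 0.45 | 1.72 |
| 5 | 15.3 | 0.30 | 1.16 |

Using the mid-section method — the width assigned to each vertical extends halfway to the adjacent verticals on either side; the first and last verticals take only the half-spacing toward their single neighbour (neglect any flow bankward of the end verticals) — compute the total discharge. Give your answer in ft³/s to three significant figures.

19.7 ft³/s

w_1 = (2.2 − 0.0)/2 = 1.1 ft; q_1 = 1.07 × 0.26 × 1.1 = 0.3060 ft³/s
w_2 = (8.9 − 0.0)/2 = 4.45 ft; q_2 = 1.68 × 0.62 × 4.45 = 4.635 ft³/s
w_3 = (13.5 − 2.2)/2 = 5.65 ft; q_3 = 2.14 × 0.99 × 5.65 = 11.97 ft³/s
w_4 = (15.3 − 8.9)/2 = 3.2 ft; q_4 = 1.72 × 0.45 × 3.2 = 2.477 ft³/s
w_5 = (15.3 − 13.5)/2 = 0.9 ft; q_5 = 1.16 × 0.30 × 0.9 = 0.3132 ft³/s
Q = Σ qᵢ = 19.70 ft³/s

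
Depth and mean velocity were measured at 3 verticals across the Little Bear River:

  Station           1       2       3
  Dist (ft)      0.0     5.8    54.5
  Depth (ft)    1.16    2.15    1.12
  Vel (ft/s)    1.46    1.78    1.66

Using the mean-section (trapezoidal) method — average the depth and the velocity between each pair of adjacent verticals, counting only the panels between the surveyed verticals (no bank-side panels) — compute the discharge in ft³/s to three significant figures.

153 ft³/s

Panel 1-2: Δb = 5.8 ft, d̄ = (1.16+2.15)/2 = 1.655, v̄ = (1.46+1.78)/2 = 1.62 → q = 5.8×1.655×1.62 = 15.55 ft³/s
Panel 2-3: Δb = 48.7 ft, d̄ = (2.15+1.12)/2 = 1.635, v̄ = (1.78+1.66)/2 = 1.72 → q = 48.7×1.635×1.72 = 137.0 ft³/s
Q = Σ q = 152.5 ft³/s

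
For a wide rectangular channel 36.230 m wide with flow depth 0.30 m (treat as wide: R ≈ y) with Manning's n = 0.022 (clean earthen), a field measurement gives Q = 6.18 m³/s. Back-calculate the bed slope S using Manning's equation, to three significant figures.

A = b·y = 36.230 × 0.30 = 10.87 m²
Wide channel: R ≈ y = 0.30 m
S = (Q·n / (1·A·R^(2/3)))² = (6.18×0.022 / (1×10.87×0.4481))² = 0.0007791

0.000779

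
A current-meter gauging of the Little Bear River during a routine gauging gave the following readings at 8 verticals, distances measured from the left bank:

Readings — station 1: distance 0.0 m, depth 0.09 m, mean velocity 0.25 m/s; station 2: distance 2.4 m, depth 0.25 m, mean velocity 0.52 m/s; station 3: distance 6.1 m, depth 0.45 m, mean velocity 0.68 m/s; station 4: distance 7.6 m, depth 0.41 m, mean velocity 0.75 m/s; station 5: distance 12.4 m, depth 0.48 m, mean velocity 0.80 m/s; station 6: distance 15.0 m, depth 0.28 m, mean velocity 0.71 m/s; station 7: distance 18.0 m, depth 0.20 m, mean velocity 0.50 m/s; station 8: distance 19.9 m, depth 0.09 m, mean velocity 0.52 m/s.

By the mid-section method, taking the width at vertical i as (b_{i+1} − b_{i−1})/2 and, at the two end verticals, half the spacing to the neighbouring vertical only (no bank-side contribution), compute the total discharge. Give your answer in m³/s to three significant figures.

w_1 = (2.4 − 0.0)/2 = 1.2 m; q_1 = 0.25 × 0.09 × 1.2 = 0.02700 m³/s
w_2 = (6.1 − 0.0)/2 = 3.05 m; q_2 = 0.52 × 0.25 × 3.05 = 0.3965 m³/s
w_3 = (7.6 − 2.4)/2 = 2.6 m; q_3 = 0.68 × 0.45 × 2.6 = 0.7956 m³/s
w_4 = (12.4 − 6.1)/2 = 3.15 m; q_4 = 0.75 × 0.41 × 3.15 = 0.9686 m³/s
w_5 = (15.0 − 7.6)/2 = 3.7 m; q_5 = 0.80 × 0.48 × 3.7 = 1.421 m³/s
w_6 = (18.0 − 12.4)/2 = 2.8 m; q_6 = 0.71 × 0.28 × 2.8 = 0.5566 m³/s
w_7 = (19.9 − 15.0)/2 = 2.45 m; q_7 = 0.50 × 0.20 × 2.45 = 0.2450 m³/s
w_8 = (19.9 − 18.0)/2 = 0.95 m; q_8 = 0.52 × 0.09 × 0.95 = 0.04446 m³/s
Q = Σ qᵢ = 4.455 m³/s

4.45 m³/s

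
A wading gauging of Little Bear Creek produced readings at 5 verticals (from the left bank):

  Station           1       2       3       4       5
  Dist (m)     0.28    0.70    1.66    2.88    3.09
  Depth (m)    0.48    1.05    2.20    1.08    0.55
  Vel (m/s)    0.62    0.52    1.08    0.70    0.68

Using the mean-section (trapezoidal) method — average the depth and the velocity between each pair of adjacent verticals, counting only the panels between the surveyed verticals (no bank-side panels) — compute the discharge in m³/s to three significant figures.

Panel 1-2: Δb = 0.42 m, d̄ = (0.48+1.05)/2 = 0.765, v̄ = (0.62+0.52)/2 = 0.57 → q = 0.42×0.765×0.57 = 0.1831 m³/s
Panel 2-3: Δb = 0.96 m, d̄ = (1.05+2.20)/2 = 1.625, v̄ = (0.52+1.08)/2 = 0.8 → q = 0.96×1.625×0.8 = 1.248 m³/s
Panel 3-4: Δb = 1.22 m, d̄ = (2.20+1.08)/2 = 1.64, v̄ = (1.08+0.70)/2 = 0.89 → q = 1.22×1.64×0.89 = 1.781 m³/s
Panel 4-5: Δb = 0.21 m, d̄ = (1.08+0.55)/2 = 0.815, v̄ = (0.70+0.68)/2 = 0.69 → q = 0.21×0.815×0.69 = 0.1181 m³/s
Q = Σ q = 3.330 m³/s

3.33 m³/s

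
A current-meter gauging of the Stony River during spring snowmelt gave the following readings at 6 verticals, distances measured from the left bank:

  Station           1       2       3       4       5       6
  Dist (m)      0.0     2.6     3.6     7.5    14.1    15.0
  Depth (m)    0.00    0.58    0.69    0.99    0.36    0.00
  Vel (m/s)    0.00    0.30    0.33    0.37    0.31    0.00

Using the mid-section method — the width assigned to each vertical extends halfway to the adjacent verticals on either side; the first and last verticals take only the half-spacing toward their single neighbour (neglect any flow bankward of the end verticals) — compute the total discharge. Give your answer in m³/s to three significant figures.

3.21 m³/s

w_2 = (3.6 − 0.0)/2 = 1.8 m; q_2 = 0.30 × 0.58 × 1.8 = 0.3132 m³/s
w_3 = (7.5 − 2.6)/2 = 2.45 m; q_3 = 0.33 × 0.69 × 2.45 = 0.5579 m³/s
w_4 = (14.1 − 3.6)/2 = 5.25 m; q_4 = 0.37 × 0.99 × 5.25 = 1.923 m³/s
w_5 = (15.0 − 7.5)/2 = 3.75 m; q_5 = 0.31 × 0.36 × 3.75 = 0.4185 m³/s
Stations 1, 6 contribute zero (depth or velocity is 0).
Q = Σ qᵢ = 3.213 m³/s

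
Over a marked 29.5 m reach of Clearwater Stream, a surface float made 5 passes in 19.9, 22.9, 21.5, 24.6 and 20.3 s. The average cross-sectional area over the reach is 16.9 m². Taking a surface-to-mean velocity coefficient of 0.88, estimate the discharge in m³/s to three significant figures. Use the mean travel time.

t̄ = (19.9 + 22.9 + 21.5 + 24.6 + 20.3) / 5 = 21.84 s
v_surface = L / t̄ = 29.5 / 21.84 = 1.351 m/s
v_mean = 0.88 × 1.351 = 1.189 m/s
Q = A × v_mean = 16.9 × 1.189 = 20.09 m³/s

20.1 m³/s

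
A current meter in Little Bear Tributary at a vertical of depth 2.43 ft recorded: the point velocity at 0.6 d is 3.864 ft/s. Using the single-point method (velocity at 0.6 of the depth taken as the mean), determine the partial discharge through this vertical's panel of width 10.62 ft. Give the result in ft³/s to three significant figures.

v̄ = v₀.₆ = 3.864 ft/s
q = v̄ × d × w = 3.864 × 2.43 × 10.62 = 99.72 ft³/s

99.7 ft³/s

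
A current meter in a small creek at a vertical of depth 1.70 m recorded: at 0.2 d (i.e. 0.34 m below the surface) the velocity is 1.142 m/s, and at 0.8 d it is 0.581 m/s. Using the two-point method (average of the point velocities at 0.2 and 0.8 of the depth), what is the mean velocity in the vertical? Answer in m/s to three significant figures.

0.862 m/s

v̄ = (1.142 + 0.581) / 2 = 0.8615 m/s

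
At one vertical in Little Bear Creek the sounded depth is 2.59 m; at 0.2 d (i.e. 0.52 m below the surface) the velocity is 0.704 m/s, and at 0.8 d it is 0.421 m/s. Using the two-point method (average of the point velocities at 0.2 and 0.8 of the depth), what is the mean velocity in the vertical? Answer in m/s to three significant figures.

0.563 m/s

v̄ = (0.704 + 0.421) / 2 = 0.5625 m/s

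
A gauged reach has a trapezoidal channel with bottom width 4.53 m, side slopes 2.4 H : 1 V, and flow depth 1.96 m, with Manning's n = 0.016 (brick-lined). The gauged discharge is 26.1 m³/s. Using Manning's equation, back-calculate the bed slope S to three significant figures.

0.000404

A = (b + z·y)·y = (4.53 + 2.4×1.96)×1.96 = 18.10 m²
P = b + 2y√(1+z²) = 4.53 + 2×1.96×√(1+2.4²) = 14.72 m
R = A/P = 18.10/14.72 = 1.229 m
S = (Q·n / (1·A·R^(2/3)))² = (26.1×0.016 / (1×18.10×1.148))² = 0.0004043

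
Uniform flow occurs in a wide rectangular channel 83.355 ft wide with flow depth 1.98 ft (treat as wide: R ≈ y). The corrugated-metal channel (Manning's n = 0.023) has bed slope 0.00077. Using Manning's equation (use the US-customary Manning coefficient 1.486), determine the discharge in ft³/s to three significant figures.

A = b·y = 83.355 × 1.98 = 165.0 ft²
Wide channel: R ≈ y = 1.98 ft
Q = (1.486/n)·A·R^(2/3)·S^(1/2) = (1.486/0.023) × 165.0 × 1.980^(2/3) × 0.00077^(1/2) = 466.6 ft³/s

467 ft³/s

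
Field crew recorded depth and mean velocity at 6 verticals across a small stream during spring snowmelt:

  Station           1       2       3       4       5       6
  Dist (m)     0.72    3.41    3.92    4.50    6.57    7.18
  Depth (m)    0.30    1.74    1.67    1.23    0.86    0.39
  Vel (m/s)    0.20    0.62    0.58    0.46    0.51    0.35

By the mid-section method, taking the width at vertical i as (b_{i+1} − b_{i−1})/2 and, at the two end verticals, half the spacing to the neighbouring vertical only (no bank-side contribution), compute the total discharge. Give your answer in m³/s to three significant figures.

3.71 m³/s

w_1 = (3.41 − 0.72)/2 = 1.345 m; q_1 = 0.20 × 0.30 × 1.345 = 0.08070 m³/s
w_2 = (3.92 − 0.72)/2 = 1.6 m; q_2 = 0.62 × 1.74 × 1.6 = 1.726 m³/s
w_3 = (4.50 − 3.41)/2 = 0.545 m; q_3 = 0.58 × 1.67 × 0.545 = 0.5279 m³/s
w_4 = (6.57 − 3.92)/2 = 1.325 m; q_4 = 0.46 × 1.23 × 1.325 = 0.7497 m³/s
w_5 = (7.18 − 4.50)/2 = 1.34 m; q_5 = 0.51 × 0.86 × 1.34 = 0.5877 m³/s
w_6 = (7.18 − 6.57)/2 = 0.305 m; q_6 = 0.35 × 0.39 × 0.305 = 0.04163 m³/s
Q = Σ qᵢ = 3.714 m³/s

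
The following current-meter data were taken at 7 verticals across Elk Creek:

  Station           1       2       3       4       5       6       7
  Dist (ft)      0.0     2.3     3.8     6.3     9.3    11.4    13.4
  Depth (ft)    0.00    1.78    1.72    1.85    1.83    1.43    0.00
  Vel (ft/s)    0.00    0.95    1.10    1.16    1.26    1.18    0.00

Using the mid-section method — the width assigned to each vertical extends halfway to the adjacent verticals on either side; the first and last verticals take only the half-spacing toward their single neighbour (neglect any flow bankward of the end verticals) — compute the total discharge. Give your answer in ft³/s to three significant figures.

w_2 = (3.8 − 0.0)/2 = 1.9 ft; q_2 = 0.95 × 1.78 × 1.9 = 3.213 ft³/s
w_3 = (6.3 − 2.3)/2 = 2 ft; q_3 = 1.10 × 1.72 × 2 = 3.784 ft³/s
w_4 = (9.3 − 3.8)/2 = 2.75 ft; q_4 = 1.16 × 1.85 × 2.75 = 5.902 ft³/s
w_5 = (11.4 − 6.3)/2 = 2.55 ft; q_5 = 1.26 × 1.83 × 2.55 = 5.880 ft³/s
w_6 = (13.4 − 9.3)/2 = 2.05 ft; q_6 = 1.18 × 1.43 × 2.05 = 3.459 ft³/s
Stations 1, 7 contribute zero (depth or velocity is 0).
Q = Σ qᵢ = 22.24 ft³/s

22.2 ft³/s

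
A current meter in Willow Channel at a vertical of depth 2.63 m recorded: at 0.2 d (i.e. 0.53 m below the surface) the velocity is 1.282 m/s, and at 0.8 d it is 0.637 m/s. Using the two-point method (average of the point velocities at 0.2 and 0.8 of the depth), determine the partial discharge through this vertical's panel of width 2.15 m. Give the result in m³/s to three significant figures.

v̄ = (1.282 + 0.637) / 2 = 0.9595 m/s
q = v̄ × d × w = 0.9595 × 2.63 × 2.15 = 5.425 m³/s

5.43 m³/s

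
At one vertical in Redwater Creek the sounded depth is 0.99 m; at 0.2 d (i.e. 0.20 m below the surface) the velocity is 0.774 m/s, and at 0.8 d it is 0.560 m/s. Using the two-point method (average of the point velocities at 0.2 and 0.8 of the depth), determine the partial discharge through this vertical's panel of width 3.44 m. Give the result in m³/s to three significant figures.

2.27 m³/s

v̄ = (0.774 + 0.560) / 2 = 0.6670 m/s
q = v̄ × d × w = 0.6670 × 0.99 × 3.44 = 2.272 m³/s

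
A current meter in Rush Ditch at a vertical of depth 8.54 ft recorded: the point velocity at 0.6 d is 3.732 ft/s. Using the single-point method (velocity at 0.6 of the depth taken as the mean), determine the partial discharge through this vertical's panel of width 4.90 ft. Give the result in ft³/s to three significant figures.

v̄ = v₀.₆ = 3.732 ft/s
q = v̄ × d × w = 3.732 × 8.54 × 4.90 = 156.2 ft³/s

156 ft³/s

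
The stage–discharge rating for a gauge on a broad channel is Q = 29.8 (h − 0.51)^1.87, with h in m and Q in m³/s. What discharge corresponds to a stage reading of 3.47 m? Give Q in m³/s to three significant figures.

Q = 29.8 × (3.47 − 0.51)^1.87 = 29.8 × 2.96^1.87 = 226.7 m³/s

227 m³/s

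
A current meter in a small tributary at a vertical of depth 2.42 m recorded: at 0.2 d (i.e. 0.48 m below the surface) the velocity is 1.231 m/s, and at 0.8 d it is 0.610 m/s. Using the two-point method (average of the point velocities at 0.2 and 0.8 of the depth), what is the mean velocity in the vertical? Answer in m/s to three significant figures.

v̄ = (1.231 + 0.610) / 2 = 0.9205 m/s

0.921 m/s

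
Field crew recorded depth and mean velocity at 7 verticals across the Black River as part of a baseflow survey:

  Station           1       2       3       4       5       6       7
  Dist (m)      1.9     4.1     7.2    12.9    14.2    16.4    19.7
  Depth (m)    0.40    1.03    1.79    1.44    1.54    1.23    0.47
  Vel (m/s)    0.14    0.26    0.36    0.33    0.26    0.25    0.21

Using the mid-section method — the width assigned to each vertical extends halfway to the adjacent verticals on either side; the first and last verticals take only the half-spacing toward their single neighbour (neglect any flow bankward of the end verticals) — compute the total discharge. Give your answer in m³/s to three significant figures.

6.98 m³/s

w_1 = (4.1 − 1.9)/2 = 1.1 m; q_1 = 0.14 × 0.40 × 1.1 = 0.06160 m³/s
w_2 = (7.2 − 1.9)/2 = 2.65 m; q_2 = 0.26 × 1.03 × 2.65 = 0.7097 m³/s
w_3 = (12.9 − 4.1)/2 = 4.4 m; q_3 = 0.36 × 1.79 × 4.4 = 2.835 m³/s
w_4 = (14.2 − 7.2)/2 = 3.5 m; q_4 = 0.33 × 1.44 × 3.5 = 1.663 m³/s
w_5 = (16.4 − 12.9)/2 = 1.75 m; q_5 = 0.26 × 1.54 × 1.75 = 0.7007 m³/s
w_6 = (19.7 − 14.2)/2 = 2.75 m; q_6 = 0.25 × 1.23 × 2.75 = 0.8456 m³/s
w_7 = (19.7 − 16.4)/2 = 1.65 m; q_7 = 0.21 × 0.47 × 1.65 = 0.1629 m³/s
Q = Σ qᵢ = 6.979 m³/s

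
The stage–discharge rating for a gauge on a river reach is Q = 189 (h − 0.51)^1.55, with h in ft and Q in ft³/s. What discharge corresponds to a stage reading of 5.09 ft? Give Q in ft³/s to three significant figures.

Q = 189 × (5.09 − 0.51)^1.55 = 189 × 4.58^1.55 = 1999 ft³/s

2000 ft³/s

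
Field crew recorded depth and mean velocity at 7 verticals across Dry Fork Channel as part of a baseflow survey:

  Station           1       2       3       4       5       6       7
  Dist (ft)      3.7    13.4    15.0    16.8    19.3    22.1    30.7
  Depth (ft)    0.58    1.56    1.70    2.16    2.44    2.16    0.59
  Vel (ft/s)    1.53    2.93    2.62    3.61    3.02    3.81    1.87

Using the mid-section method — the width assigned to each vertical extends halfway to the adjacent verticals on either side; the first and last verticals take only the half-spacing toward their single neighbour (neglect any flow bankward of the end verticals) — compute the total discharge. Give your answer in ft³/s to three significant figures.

126 ft³/s

w_1 = (13.4 − 3.7)/2 = 4.85 ft; q_1 = 1.53 × 0.58 × 4.85 = 4.304 ft³/s
w_2 = (15.0 − 3.7)/2 = 5.65 ft; q_2 = 2.93 × 1.56 × 5.65 = 25.83 ft³/s
w_3 = (16.8 − 13.4)/2 = 1.7 ft; q_3 = 2.62 × 1.70 × 1.7 = 7.572 ft³/s
w_4 = (19.3 − 15.0)/2 = 2.15 ft; q_4 = 3.61 × 2.16 × 2.15 = 16.76 ft³/s
w_5 = (22.1 − 16.8)/2 = 2.65 ft; q_5 = 3.02 × 2.44 × 2.65 = 19.53 ft³/s
w_6 = (30.7 − 19.3)/2 = 5.7 ft; q_6 = 3.81 × 2.16 × 5.7 = 46.91 ft³/s
w_7 = (30.7 − 22.1)/2 = 4.3 ft; q_7 = 1.87 × 0.59 × 4.3 = 4.744 ft³/s
Q = Σ qᵢ = 125.6 ft³/s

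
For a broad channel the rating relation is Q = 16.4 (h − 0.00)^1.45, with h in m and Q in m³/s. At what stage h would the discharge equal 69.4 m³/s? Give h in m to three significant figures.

2.70 m

h − h₀ = (Q/C)^(1/b) = (69.4/16.4)^(1/1.45) = 2.704 m
h = 0.00 + 2.704 = 2.704 m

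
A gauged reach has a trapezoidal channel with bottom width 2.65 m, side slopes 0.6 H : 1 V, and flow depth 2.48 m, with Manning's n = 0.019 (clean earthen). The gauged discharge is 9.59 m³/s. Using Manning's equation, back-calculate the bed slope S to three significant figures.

A = (b + z·y)·y = (2.65 + 0.6×2.48)×2.48 = 10.26 m²
P = b + 2y√(1+z²) = 2.65 + 2×2.48×√(1+0.6²) = 8.434 m
R = A/P = 10.26/8.434 = 1.217 m
S = (Q·n / (1·A·R^(2/3)))² = (9.59×0.019 / (1×10.26×1.140))² = 0.0002427

0.000243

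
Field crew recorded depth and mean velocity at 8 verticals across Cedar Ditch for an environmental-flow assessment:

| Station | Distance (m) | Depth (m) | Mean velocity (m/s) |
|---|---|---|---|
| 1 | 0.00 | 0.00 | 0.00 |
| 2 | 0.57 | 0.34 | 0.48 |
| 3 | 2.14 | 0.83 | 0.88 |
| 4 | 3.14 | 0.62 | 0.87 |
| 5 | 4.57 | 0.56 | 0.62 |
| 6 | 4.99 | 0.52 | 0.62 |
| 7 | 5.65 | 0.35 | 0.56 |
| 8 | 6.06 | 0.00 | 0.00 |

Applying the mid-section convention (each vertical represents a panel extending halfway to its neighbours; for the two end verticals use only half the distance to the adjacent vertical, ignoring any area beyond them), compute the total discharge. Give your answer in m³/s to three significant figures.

w_2 = (2.14 − 0.00)/2 = 1.07 m; q_2 = 0.48 × 0.34 × 1.07 = 0.1746 m³/s
w_3 = (3.14 − 0.57)/2 = 1.285 m; q_3 = 0.88 × 0.83 × 1.285 = 0.9386 m³/s
w_4 = (4.57 − 2.14)/2 = 1.215 m; q_4 = 0.87 × 0.62 × 1.215 = 0.6554 m³/s
w_5 = (4.99 − 3.14)/2 = 0.925 m; q_5 = 0.62 × 0.56 × 0.925 = 0.3212 m³/s
w_6 = (5.65 − 4.57)/2 = 0.54 m; q_6 = 0.62 × 0.52 × 0.54 = 0.1741 m³/s
w_7 = (6.06 − 4.99)/2 = 0.535 m; q_7 = 0.56 × 0.35 × 0.535 = 0.1049 m³/s
Stations 1, 8 contribute zero (depth or velocity is 0).
Q = Σ qᵢ = 2.369 m³/s

2.37 m³/s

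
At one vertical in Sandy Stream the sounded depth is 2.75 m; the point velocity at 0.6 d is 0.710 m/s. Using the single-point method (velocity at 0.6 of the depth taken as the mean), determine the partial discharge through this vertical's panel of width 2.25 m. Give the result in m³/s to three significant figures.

4.39 m³/s

v̄ = v₀.₆ = 0.710 m/s
q = v̄ × d × w = 0.7100 × 2.75 × 2.25 = 4.393 m³/s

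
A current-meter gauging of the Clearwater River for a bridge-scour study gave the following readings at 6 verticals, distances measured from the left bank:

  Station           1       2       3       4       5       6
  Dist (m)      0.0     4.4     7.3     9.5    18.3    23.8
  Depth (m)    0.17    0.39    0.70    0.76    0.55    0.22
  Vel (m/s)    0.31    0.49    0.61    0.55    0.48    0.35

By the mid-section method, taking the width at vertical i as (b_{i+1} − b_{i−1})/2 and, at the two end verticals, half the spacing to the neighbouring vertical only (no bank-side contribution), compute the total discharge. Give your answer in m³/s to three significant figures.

6.30 m³/s

w_1 = (4.4 − 0.0)/2 = 2.2 m; q_1 = 0.31 × 0.17 × 2.2 = 0.1159 m³/s
w_2 = (7.3 − 0.0)/2 = 3.65 m; q_2 = 0.49 × 0.39 × 3.65 = 0.6975 m³/s
w_3 = (9.5 − 4.4)/2 = 2.55 m; q_3 = 0.61 × 0.70 × 2.55 = 1.089 m³/s
w_4 = (18.3 − 7.3)/2 = 5.5 m; q_4 = 0.55 × 0.76 × 5.5 = 2.299 m³/s
w_5 = (23.8 − 9.5)/2 = 7.15 m; q_5 = 0.48 × 0.55 × 7.15 = 1.888 m³/s
w_6 = (23.8 − 18.3)/2 = 2.75 m; q_6 = 0.35 × 0.22 × 2.75 = 0.2118 m³/s
Q = Σ qᵢ = 6.301 m³/s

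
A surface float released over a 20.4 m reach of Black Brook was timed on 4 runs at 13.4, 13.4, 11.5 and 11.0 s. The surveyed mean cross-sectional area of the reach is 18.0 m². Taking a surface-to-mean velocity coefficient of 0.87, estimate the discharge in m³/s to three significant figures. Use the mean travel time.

25.9 m³/s

t̄ = (13.4 + 13.4 + 11.5 + 11.0) / 4 = 12.325 s
v_surface = L / t̄ = 20.4 / 12.325 = 1.655 m/s
v_mean = 0.87 × 1.655 = 1.440 m/s
Q = A × v_mean = 18.0 × 1.440 = 25.92 m³/s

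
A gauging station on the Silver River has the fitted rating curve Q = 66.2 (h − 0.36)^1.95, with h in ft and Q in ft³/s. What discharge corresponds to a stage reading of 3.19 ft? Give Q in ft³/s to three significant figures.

503 ft³/s

Q = 66.2 × (3.19 − 0.36)^1.95 = 66.2 × 2.83^1.95 = 503.3 ft³/s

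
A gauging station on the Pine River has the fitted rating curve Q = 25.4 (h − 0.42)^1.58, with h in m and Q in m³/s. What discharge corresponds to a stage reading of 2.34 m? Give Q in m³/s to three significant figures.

71.2 m³/s

Q = 25.4 × (2.34 − 0.42)^1.58 = 25.4 × 1.92^1.58 = 71.20 m³/s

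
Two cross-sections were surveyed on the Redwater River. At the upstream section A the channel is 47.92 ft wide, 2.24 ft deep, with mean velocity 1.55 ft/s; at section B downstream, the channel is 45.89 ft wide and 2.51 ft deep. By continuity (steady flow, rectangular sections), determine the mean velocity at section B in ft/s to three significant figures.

1.44 ft/s

Q = A₁V₁ = (47.92×2.24) × 1.55 = 166.4 ft³/s
A₂ = 45.89 × 2.51 = 115.2 ft²
V₂ = Q/A₂ = 166.4/115.2 = 1.444 ft/s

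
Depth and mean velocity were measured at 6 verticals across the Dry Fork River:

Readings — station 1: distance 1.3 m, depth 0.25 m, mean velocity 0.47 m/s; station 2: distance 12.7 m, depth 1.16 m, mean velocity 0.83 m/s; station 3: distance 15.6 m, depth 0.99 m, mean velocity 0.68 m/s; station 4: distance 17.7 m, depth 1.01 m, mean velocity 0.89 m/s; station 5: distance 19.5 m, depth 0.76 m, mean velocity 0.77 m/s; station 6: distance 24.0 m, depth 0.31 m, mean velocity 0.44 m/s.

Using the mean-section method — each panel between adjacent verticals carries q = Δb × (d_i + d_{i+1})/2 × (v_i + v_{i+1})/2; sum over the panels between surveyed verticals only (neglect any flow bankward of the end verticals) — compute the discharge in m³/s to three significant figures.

Panel 1-2: Δb = 11.4 m, d̄ = (0.25+1.16)/2 = 0.705, v̄ = (0.47+0.83)/2 = 0.65 → q = 11.4×0.705×0.65 = 5.224 m³/s
Panel 2-3: Δb = 2.9 m, d̄ = (1.16+0.99)/2 = 1.075, v̄ = (0.83+0.68)/2 = 0.755 → q = 2.9×1.075×0.755 = 2.354 m³/s
Panel 3-4: Δb = 2.1 m, d̄ = (0.99+1.01)/2 = 1, v̄ = (0.68+0.89)/2 = 0.785 → q = 2.1×1×0.785 = 1.649 m³/s
Panel 4-5: Δb = 1.8 m, d̄ = (1.01+0.76)/2 = 0.885, v̄ = (0.89+0.77)/2 = 0.83 → q = 1.8×0.885×0.83 = 1.322 m³/s
Panel 5-6: Δb = 4.5 m, d̄ = (0.76+0.31)/2 = 0.535, v̄ = (0.77+0.44)/2 = 0.605 → q = 4.5×0.535×0.605 = 1.457 m³/s
Q = Σ q = 12.00 m³/s

12.0 m³/s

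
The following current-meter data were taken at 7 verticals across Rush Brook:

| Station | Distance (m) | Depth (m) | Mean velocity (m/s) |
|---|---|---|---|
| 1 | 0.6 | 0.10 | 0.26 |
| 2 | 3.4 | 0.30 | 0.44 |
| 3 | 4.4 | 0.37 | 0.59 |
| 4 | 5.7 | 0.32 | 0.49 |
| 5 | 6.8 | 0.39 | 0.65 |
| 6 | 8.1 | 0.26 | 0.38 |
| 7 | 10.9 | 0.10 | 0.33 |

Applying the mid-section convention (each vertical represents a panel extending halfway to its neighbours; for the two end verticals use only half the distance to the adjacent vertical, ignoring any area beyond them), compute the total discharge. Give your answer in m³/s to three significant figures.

w_1 = (3.4 − 0.6)/2 = 1.4 m; q_1 = 0.26 × 0.10 × 1.4 = 0.03640 m³/s
w_2 = (4.4 − 0.6)/2 = 1.9 m; q_2 = 0.44 × 0.30 × 1.9 = 0.2508 m³/s
w_3 = (5.7 − 3.4)/2 = 1.15 m; q_3 = 0.59 × 0.37 × 1.15 = 0.2510 m³/s
w_4 = (6.8 − 4.4)/2 = 1.2 m; q_4 = 0.49 × 0.32 × 1.2 = 0.1882 m³/s
w_5 = (8.1 − 5.7)/2 = 1.2 m; q_5 = 0.65 × 0.39 × 1.2 = 0.3042 m³/s
w_6 = (10.9 − 6.8)/2 = 2.05 m; q_6 = 0.38 × 0.26 × 2.05 = 0.2025 m³/s
w_7 = (10.9 − 8.1)/2 = 1.4 m; q_7 = 0.33 × 0.10 × 1.4 = 0.04620 m³/s
Q = Σ qᵢ = 1.279 m³/s

1.28 m³/s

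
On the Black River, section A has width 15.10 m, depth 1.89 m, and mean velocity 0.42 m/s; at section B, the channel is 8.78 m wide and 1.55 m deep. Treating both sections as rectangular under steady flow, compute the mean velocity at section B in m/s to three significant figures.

Q = A₁V₁ = (15.10×1.89) × 0.42 = 11.99 m³/s
A₂ = 8.78 × 1.55 = 13.61 m²
V₂ = Q/A₂ = 11.99/13.61 = 0.8808 m/s

0.881 m/s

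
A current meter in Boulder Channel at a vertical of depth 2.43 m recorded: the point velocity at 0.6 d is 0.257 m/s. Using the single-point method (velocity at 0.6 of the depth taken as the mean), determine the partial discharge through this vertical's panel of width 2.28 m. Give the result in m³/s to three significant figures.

v̄ = v₀.₆ = 0.257 m/s
q = v̄ × d × w = 0.2570 × 2.43 × 2.28 = 1.424 m³/s

1.42 m³/s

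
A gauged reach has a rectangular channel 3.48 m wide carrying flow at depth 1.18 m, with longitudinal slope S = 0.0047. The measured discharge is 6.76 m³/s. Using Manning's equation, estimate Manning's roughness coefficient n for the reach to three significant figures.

0.0329

A = b·y = 3.48 × 1.18 = 4.106 m²
P = b + 2y = 3.48 + 2×1.18 = 5.840 m
R = A/P = 4.106/5.840 = 0.7032 m
n = (1/Q)·A·R^(2/3)·S^(1/2) = (1/6.76) × 4.106 × 0.7907 × 0.06856 = 0.03293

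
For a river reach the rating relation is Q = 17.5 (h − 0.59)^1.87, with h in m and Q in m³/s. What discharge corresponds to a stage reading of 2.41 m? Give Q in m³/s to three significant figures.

53.6 m³/s

Q = 17.5 × (2.41 − 0.59)^1.87 = 17.5 × 1.82^1.87 = 53.63 m³/s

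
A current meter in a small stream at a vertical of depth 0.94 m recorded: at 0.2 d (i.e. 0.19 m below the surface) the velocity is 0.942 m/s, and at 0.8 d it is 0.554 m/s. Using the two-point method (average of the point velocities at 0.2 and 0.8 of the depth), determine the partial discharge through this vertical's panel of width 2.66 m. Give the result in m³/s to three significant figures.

v̄ = (0.942 + 0.554) / 2 = 0.7480 m/s
q = v̄ × d × w = 0.7480 × 0.94 × 2.66 = 1.870 m³/s

1.87 m³/s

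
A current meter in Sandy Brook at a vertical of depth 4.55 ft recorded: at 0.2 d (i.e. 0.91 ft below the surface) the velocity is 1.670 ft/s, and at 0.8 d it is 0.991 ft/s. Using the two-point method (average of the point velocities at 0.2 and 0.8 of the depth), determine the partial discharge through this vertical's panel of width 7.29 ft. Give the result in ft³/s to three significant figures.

44.1 ft³/s

v̄ = (1.670 + 0.991) / 2 = 1.331 ft/s
q = v̄ × d × w = 1.331 × 4.55 × 7.29 = 44.13 ft³/s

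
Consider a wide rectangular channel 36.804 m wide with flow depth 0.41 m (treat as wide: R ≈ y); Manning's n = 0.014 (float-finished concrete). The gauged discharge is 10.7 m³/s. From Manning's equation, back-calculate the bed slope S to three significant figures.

A = b·y = 36.804 × 0.41 = 15.09 m²
Wide channel: R ≈ y = 0.41 m
S = (Q·n / (1·A·R^(2/3)))² = (10.7×0.014 / (1×15.09×0.5519))² = 0.0003236

0.000324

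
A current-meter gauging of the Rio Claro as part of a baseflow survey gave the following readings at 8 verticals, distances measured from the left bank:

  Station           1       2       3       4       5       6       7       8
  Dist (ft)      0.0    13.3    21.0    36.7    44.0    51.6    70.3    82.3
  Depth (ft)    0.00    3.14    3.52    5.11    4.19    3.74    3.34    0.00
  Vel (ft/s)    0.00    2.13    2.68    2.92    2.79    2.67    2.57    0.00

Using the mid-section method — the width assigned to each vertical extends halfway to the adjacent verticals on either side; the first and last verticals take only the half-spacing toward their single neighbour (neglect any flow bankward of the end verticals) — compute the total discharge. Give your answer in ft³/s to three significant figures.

w_2 = (21.0 − 0.0)/2 = 10.5 ft; q_2 = 2.13 × 3.14 × 10.5 = 70.23 ft³/s
w_3 = (36.7 − 13.3)/2 = 11.7 ft; q_3 = 2.68 × 3.52 × 11.7 = 110.4 ft³/s
w_4 = (44.0 − 21.0)/2 = 11.5 ft; q_4 = 2.92 × 5.11 × 11.5 = 171.6 ft³/s
w_5 = (51.6 − 36.7)/2 = 7.45 ft; q_5 = 2.79 × 4.19 × 7.45 = 87.09 ft³/s
w_6 = (70.3 − 44.0)/2 = 13.15 ft; q_6 = 2.67 × 3.74 × 13.15 = 131.3 ft³/s
w_7 = (82.3 − 51.6)/2 = 15.35 ft; q_7 = 2.57 × 3.34 × 15.35 = 131.8 ft³/s
Stations 1, 8 contribute zero (depth or velocity is 0).
Q = Σ qᵢ = 702.4 ft³/s

702 ft³/s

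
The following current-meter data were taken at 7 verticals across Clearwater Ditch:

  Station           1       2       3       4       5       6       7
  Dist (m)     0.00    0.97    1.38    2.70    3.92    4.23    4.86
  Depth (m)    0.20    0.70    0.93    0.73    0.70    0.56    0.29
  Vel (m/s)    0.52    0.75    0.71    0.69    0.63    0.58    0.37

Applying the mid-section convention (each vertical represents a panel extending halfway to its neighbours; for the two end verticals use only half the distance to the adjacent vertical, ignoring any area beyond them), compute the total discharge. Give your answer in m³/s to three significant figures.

w_1 = (0.97 − 0.00)/2 = 0.485 m; q_1 = 0.52 × 0.20 × 0.485 = 0.05044 m³/s
w_2 = (1.38 − 0.00)/2 = 0.69 m; q_2 = 0.75 × 0.70 × 0.69 = 0.3623 m³/s
w_3 = (2.70 − 0.97)/2 = 0.865 m; q_3 = 0.71 × 0.93 × 0.865 = 0.5712 m³/s
w_4 = (3.92 − 1.38)/2 = 1.27 m; q_4 = 0.69 × 0.73 × 1.27 = 0.6397 m³/s
w_5 = (4.23 − 2.70)/2 = 0.765 m; q_5 = 0.63 × 0.70 × 0.765 = 0.3374 m³/s
w_6 = (4.86 − 3.92)/2 = 0.47 m; q_6 = 0.58 × 0.56 × 0.47 = 0.1527 m³/s
w_7 = (4.86 − 4.23)/2 = 0.315 m; q_7 = 0.37 × 0.29 × 0.315 = 0.03380 m³/s
Q = Σ qᵢ = 2.147 m³/s

2.15 m³/s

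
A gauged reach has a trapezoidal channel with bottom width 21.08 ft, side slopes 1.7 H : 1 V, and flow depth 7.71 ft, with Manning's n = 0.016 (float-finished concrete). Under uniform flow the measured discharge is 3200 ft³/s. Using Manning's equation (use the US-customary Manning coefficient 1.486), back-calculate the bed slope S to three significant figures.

A = (b + z·y)·y = (21.08 + 1.7×7.71)×7.71 = 263.6 ft²
P = b + 2y√(1+z²) = 21.08 + 2×7.71×√(1+1.7²) = 51.49 ft
R = A/P = 263.6/51.49 = 5.119 ft
S = (Q·n / (1.486·A·R^(2/3)))² = (3200×0.016 / (1.486×263.6×2.970))² = 0.001937

0.00194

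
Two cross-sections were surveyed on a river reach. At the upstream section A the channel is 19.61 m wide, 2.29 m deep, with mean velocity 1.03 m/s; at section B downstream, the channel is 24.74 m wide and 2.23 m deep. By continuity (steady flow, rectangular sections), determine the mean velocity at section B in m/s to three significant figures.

0.838 m/s

Q = A₁V₁ = (19.61×2.29) × 1.03 = 46.25 m³/s
A₂ = 24.74 × 2.23 = 55.17 m²
V₂ = Q/A₂ = 46.25/55.17 = 0.8384 m/s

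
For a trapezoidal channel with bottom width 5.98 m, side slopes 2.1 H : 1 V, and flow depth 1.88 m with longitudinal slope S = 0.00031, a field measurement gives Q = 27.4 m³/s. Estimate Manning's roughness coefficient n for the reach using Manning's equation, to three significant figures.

0.0140

A = (b + z·y)·y = (5.98 + 2.1×1.88)×1.88 = 18.66 m²
P = b + 2y√(1+z²) = 5.98 + 2×1.88×√(1+2.1²) = 14.73 m
R = A/P = 18.66/14.73 = 1.268 m
n = (1/Q)·A·R^(2/3)·S^(1/2) = (1/27.4) × 18.66 × 1.171 × 0.01761 = 0.01405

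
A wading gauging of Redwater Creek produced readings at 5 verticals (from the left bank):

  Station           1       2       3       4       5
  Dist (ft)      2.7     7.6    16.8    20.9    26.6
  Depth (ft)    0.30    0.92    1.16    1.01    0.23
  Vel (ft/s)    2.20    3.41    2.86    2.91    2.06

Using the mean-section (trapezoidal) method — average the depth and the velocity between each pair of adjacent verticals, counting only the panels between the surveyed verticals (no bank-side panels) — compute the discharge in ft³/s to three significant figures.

Panel 1-2: Δb = 4.9 ft, d̄ = (0.30+0.92)/2 = 0.61, v̄ = (2.20+3.41)/2 = 2.805 → q = 4.9×0.61×2.805 = 8.384 ft³/s
Panel 2-3: Δb = 9.2 ft, d̄ = (0.92+1.16)/2 = 1.04, v̄ = (3.41+2.86)/2 = 3.135 → q = 9.2×1.04×3.135 = 30.00 ft³/s
Panel 3-4: Δb = 4.1 ft, d̄ = (1.16+1.01)/2 = 1.085, v̄ = (2.86+2.91)/2 = 2.885 → q = 4.1×1.085×2.885 = 12.83 ft³/s
Panel 4-5: Δb = 5.7 ft, d̄ = (1.01+0.23)/2 = 0.62, v̄ = (2.91+2.06)/2 = 2.485 → q = 5.7×0.62×2.485 = 8.782 ft³/s
Q = Σ q = 60.00 ft³/s

60.0 ft³/s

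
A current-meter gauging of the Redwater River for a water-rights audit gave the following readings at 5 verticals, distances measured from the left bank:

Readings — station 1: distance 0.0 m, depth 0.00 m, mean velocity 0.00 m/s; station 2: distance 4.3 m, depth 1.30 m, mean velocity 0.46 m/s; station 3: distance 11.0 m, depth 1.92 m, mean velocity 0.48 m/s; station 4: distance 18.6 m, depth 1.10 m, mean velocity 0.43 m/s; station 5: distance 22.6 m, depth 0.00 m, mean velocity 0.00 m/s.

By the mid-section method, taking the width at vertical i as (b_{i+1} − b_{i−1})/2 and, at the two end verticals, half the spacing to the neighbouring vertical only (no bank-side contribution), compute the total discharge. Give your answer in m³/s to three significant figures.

12.6 m³/s

w_2 = (11.0 − 0.0)/2 = 5.5 m; q_2 = 0.46 × 1.30 × 5.5 = 3.289 m³/s
w_3 = (18.6 − 4.3)/2 = 7.15 m; q_3 = 0.48 × 1.92 × 7.15 = 6.589 m³/s
w_4 = (22.6 − 11.0)/2 = 5.8 m; q_4 = 0.43 × 1.10 × 5.8 = 2.743 m³/s
Stations 1, 5 contribute zero (depth or velocity is 0).
Q = Σ qᵢ = 12.62 m³/s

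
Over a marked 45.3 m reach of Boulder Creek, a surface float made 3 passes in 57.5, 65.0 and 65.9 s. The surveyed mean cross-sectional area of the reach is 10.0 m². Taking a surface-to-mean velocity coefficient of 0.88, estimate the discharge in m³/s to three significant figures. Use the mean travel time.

t̄ = (57.5 + 65.0 + 65.9) / 3 = 62.8 s
v_surface = L / t̄ = 45.3 / 62.8 = 0.7213 m/s
v_mean = 0.88 × 0.7213 = 0.6348 m/s
Q = A × v_mean = 10.0 × 0.6348 = 6.348 m³/s

6.35 m³/s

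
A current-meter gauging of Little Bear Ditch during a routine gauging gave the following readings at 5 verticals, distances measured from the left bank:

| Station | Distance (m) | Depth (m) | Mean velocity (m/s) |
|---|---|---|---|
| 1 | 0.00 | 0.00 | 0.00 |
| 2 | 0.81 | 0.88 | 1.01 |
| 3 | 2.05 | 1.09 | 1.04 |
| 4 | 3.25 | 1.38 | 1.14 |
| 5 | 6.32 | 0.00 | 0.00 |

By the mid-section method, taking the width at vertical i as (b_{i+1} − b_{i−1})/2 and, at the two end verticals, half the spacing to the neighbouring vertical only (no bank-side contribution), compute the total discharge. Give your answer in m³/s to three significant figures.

w_2 = (2.05 − 0.00)/2 = 1.025 m; q_2 = 1.01 × 0.88 × 1.025 = 0.9110 m³/s
w_3 = (3.25 − 0.81)/2 = 1.22 m; q_3 = 1.04 × 1.09 × 1.22 = 1.383 m³/s
w_4 = (6.32 − 2.05)/2 = 2.135 m; q_4 = 1.14 × 1.38 × 2.135 = 3.359 m³/s
Stations 1, 5 contribute zero (depth or velocity is 0).
Q = Σ qᵢ = 5.653 m³/s

5.65 m³/s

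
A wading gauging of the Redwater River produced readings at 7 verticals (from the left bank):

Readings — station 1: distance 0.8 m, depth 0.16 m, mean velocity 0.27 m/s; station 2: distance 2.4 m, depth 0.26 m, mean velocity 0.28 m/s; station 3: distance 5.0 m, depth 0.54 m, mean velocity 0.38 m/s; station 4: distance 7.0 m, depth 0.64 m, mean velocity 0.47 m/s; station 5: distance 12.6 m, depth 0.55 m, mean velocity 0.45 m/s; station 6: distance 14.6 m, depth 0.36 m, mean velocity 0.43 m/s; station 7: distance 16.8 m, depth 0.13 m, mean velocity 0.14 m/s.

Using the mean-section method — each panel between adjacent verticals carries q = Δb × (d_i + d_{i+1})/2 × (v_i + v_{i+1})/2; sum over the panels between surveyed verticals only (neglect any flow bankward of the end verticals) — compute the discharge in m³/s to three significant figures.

3.02 m³/s

Panel 1-2: Δb = 1.6 m, d̄ = (0.16+0.26)/2 = 0.21, v̄ = (0.27+0.28)/2 = 0.275 → q = 1.6×0.21×0.275 = 0.09240 m³/s
Panel 2-3: Δb = 2.6 m, d̄ = (0.26+0.54)/2 = 0.4, v̄ = (0.28+0.38)/2 = 0.33 → q = 2.6×0.4×0.33 = 0.3432 m³/s
Panel 3-4: Δb = 2 m, d̄ = (0.54+0.64)/2 = 0.59, v̄ = (0.38+0.47)/2 = 0.425 → q = 2×0.59×0.425 = 0.5015 m³/s
Panel 4-5: Δb = 5.6 m, d̄ = (0.64+0.55)/2 = 0.595, v̄ = (0.47+0.45)/2 = 0.46 → q = 5.6×0.595×0.46 = 1.533 m³/s
Panel 5-6: Δb = 2 m, d̄ = (0.55+0.36)/2 = 0.455, v̄ = (0.45+0.43)/2 = 0.44 → q = 2×0.455×0.44 = 0.4004 m³/s
Panel 6-7: Δb = 2.2 m, d̄ = (0.36+0.13)/2 = 0.245, v̄ = (0.43+0.14)/2 = 0.285 → q = 2.2×0.245×0.285 = 0.1536 m³/s
Q = Σ q = 3.024 m³/s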